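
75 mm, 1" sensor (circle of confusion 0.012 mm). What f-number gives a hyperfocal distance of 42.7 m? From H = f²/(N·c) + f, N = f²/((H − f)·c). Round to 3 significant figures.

Rearrange H = f²/(N·c) + f for N: N = f² / ((H − f)·c).
N = 75² / ((42700 − 75) × 0.012) = 5625 / 511.5 ≈ 11.

f/11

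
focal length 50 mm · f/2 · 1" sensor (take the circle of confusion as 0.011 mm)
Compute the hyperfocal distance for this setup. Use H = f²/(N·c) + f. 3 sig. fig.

114 m

Hyperfocal distance H = f²/(N·c) + f = 50²/(2 × 0.011) + 50 = 2500/0.022 + 50 ≈ 113686.4 mm ≈ 114 m.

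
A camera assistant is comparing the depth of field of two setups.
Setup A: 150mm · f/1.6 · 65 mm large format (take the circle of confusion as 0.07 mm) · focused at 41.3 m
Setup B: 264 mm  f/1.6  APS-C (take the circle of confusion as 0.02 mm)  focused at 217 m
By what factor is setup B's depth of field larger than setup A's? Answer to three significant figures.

Setup A: H = 150²/(1.6×0.07) + 150 ≈ 201042.9 mm; DoF = Df − Dn = 51939 − 34279 ≈ 17660 mm.
Setup B: H = 264²/(1.6×0.02) + 264 ≈ 2178264.0 mm; DoF = Df − Dn = 240980 − 197360 ≈ 43620 mm.
Ratio = 43620 / 17660 ≈ 2.47.

2.47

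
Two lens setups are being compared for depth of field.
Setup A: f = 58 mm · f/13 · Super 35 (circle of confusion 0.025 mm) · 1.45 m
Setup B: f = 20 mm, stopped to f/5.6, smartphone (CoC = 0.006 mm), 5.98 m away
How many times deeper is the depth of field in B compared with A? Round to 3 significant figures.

Setup A: H = 58²/(13×0.025) + 58 ≈ 10408.8 mm; DoF = Df − Dn = 1675.30 − 1278.12 ≈ 397.18 mm.
Setup B: H = 20²/(5.6×0.006) + 20 ≈ 11924.8 mm; DoF = Df − Dn = 11975.3 − 3985.0 ≈ 7990.3 mm.
Ratio = 7990.3 / 397.18 ≈ 20.1.

20.1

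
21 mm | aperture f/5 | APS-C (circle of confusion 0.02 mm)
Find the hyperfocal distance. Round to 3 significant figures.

Hyperfocal distance H = f²/(N·c) + f = 21²/(5 × 0.02) + 21 = 441/0.1 + 21 ≈ 4431.0 mm ≈ 4.43 m.

4.43 m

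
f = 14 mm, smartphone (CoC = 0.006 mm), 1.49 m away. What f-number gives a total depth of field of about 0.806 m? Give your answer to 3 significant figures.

f/5.60

Write h = H − f = f²/(N·c). The thin-lens limits are Dn = s·h/(h + (s−f)) and Df = s·h/(h − (s−f)), so DoF = Df − Dn = 2·s·(s−f)·h / (h² − (s−f)²).
That is a quadratic in h: DoF·h² − 2·s·(s−f)·h − DoF·(s−f)² = 0 ⇒ h = (s−f)·(s + √(s² + DoF²)) / DoF = 1476 × (1490 + √(1490² + 806²)) / 806 = 1476 × (1490 + 1694.03) / 806 ≈ 5830.8 mm.
Then N = f²/(c·h) = 14² / (0.006 × 5830.8) = 196 / 34.985 ≈ 5.60.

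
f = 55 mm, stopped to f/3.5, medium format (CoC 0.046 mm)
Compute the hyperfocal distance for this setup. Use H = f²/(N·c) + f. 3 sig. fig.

18.8 m

Hyperfocal distance H = f²/(N·c) + f = 55²/(3.5 × 0.046) + 55 = 3025/0.161 + 55 ≈ 18843.8 mm ≈ 18.8 m.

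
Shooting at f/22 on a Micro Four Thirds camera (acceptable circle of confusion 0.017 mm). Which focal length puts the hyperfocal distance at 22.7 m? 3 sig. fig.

From H = f²/(N·c) + f, with f ≪ H: f ≈ √(H·N·c) = √(22700 × 22 × 0.017) = √8489.8 ≈ 92.14 mm.
Exact: f² + N·c·f − N·c·H = 0 ⇒ f = (−N·c + √((N·c)² + 4·N·c·H))/2 = (−0.374 + √33959)/2 ≈ 91.953 mm ≈ 92.0 mm.

92.0 mm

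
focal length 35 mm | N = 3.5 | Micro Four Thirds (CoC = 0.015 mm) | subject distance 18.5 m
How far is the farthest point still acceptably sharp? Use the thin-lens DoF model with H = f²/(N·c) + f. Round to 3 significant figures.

Hyperfocal distance H = f²/(N·c) + f = 35²/(3.5 × 0.015) + 35 = 1225/0.0525 + 35 ≈ 23368.3 mm ≈ 23.37 m.
Far limit Df = s·(H − f)/(H − s) = 18500 × (23368.3 − 35) / (23368.3 − 18500) = 18500 × 23333.3 / 4868.3 ≈ 88668 mm ≈ 88.7 m.

88.7 m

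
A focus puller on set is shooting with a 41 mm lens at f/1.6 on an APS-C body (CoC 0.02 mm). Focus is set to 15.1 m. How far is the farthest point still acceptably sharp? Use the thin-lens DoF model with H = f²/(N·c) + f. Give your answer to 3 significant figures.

21.2 m

Hyperfocal distance H = f²/(N·c) + f = 41²/(1.6 × 0.02) + 41 = 1681/0.032 + 41 ≈ 52572.2 mm ≈ 52.57 m.
Far limit Df = s·(H − f)/(H − s) = 15100 × (52572.2 − 41) / (52572.2 − 15100) = 15100 × 52531.2 / 37472.2 ≈ 21168 mm ≈ 21.2 m.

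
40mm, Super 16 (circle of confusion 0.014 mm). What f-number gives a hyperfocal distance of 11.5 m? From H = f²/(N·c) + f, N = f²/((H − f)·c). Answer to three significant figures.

Rearrange H = f²/(N·c) + f for N: N = f² / ((H − f)·c).
N = 40² / ((11500 − 40) × 0.014) = 1600 / 160.4 ≈ 9.97.

f/9.97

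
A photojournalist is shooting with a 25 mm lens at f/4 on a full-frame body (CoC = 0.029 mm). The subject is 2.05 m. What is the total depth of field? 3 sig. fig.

1.79 m

Hyperfocal distance H = f²/(N·c) + f = 25²/(4 × 0.029) + 25 = 625/0.116 + 25 ≈ 5412.9 mm ≈ 5.413 m.
Near limit Dn = s·(H − f)/(H + s − 2f) = 2050 × (5412.9 − 25) / (5412.9 + 2050 − 2 × 25) = 2050 × 5387.9 / 7412.9 ≈ 1490.0 mm.
Far limit Df = s·(H − f)/(H − s) = 2050 × (5412.9 − 25) / (5412.9 − 2050) = 2050 × 5387.9 / 3362.9 ≈ 3284.4 mm.
Depth of field = Df − Dn = 3284.4 − 1490.0 ≈ 1794.4 mm ≈ 1.79 m.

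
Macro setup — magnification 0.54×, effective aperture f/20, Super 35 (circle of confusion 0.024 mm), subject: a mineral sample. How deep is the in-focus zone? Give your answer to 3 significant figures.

At magnification m, DoF ≈ 2·N_eff·c/m² = 2 × 20 × 0.024 / 0.54² = 0.96 / 0.2916 ≈ 3.29 mm.

3.29 mm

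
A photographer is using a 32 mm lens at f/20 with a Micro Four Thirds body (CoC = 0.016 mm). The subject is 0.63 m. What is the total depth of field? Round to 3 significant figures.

244 mm

Hyperfocal distance H = f²/(N·c) + f = 32²/(20 × 0.016) + 32 = 1024/0.32 + 32 ≈ 3232.0 mm ≈ 3.232 m.
Near limit Dn = s·(H − f)/(H + s − 2f) = 630 × (3232.0 − 32) / (3232.0 + 630 − 2 × 32) = 630 × 3200.0 / 3798.0 ≈ 530.81 mm.
Far limit Df = s·(H − f)/(H − s) = 630 × (3232.0 − 32) / (3232.0 − 630) = 630 × 3200.0 / 2602.0 ≈ 774.79 mm.
Depth of field = Df − Dn = 774.79 − 530.81 ≈ 243.98 mm.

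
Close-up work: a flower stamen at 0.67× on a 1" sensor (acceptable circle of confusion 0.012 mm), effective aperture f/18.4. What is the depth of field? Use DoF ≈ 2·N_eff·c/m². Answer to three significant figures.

0.984 mm

At magnification m, DoF ≈ 2·N_eff·c/m² = 2 × 18.4 × 0.012 / 0.67² = 0.4416 / 0.4489 ≈ 0.984 mm.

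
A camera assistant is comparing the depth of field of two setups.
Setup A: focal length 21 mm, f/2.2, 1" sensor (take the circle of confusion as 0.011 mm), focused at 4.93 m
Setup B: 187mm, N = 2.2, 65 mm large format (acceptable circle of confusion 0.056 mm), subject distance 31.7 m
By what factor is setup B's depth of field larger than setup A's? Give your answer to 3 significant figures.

2.49

Setup A: H = 21²/(2.2×0.011) + 21 ≈ 18244.1 mm; DoF = Df − Dn = 6747.7 − 3883.8 ≈ 2863.9 mm.
Setup B: H = 187²/(2.2×0.056) + 187 ≈ 284026.3 mm; DoF = Df − Dn = 35659.0 − 28532.2 ≈ 7126.8 mm.
Ratio = 7126.8 / 2863.9 ≈ 2.49.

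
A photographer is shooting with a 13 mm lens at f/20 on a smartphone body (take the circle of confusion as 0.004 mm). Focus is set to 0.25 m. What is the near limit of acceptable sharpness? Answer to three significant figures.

Hyperfocal distance H = f²/(N·c) + f = 13²/(20 × 0.004) + 13 = 169/0.08 + 13 ≈ 2125.5 mm ≈ 2.126 m.
Near limit Dn = s·(H − f)/(H + s − 2f) = 250 × (2125.5 − 13) / (2125.5 + 250 − 2 × 13) = 250 × 2112.5 / 2349.5 ≈ 224.78 mm.

225 mm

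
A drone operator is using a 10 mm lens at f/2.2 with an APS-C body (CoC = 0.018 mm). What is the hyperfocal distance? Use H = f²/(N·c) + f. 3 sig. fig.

2.54 m

Hyperfocal distance H = f²/(N·c) + f = 10²/(2.2 × 0.018) + 10 = 100/0.0396 + 10 ≈ 2535.3 mm ≈ 2.54 m.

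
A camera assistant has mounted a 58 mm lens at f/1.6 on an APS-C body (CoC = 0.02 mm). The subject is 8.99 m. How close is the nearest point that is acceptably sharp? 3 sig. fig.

8.29 m

Hyperfocal distance H = f²/(N·c) + f = 58²/(1.6 × 0.02) + 58 = 3364/0.032 + 58 ≈ 105183.0 mm ≈ 105.2 m.
Near limit Dn = s·(H − f)/(H + s − 2f) = 8990 × (105183.0 − 58) / (105183.0 + 8990 − 2 × 58) = 8990 × 105125.0 / 114057.0 ≈ 8286.0 mm ≈ 8.29 m.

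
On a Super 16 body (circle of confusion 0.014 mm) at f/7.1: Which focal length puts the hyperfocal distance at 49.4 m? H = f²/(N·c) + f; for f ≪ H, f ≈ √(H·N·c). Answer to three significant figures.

70.0 mm

From H = f²/(N·c) + f, with f ≪ H: f ≈ √(H·N·c) = √(49400 × 7.1 × 0.014) = √4910.4 ≈ 70.07 mm.
Exact: f² + N·c·f − N·c·H = 0 ⇒ f = (−N·c + √((N·c)² + 4·N·c·H))/2 = (−0.0994 + √19641)/2 ≈ 70.024 mm ≈ 70.0 mm.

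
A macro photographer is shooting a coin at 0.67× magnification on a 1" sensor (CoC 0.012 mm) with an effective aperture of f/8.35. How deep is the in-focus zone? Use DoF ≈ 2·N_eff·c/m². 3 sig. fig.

0.446 mm

At magnification m, DoF ≈ 2·N_eff·c/m² = 2 × 8.35 × 0.012 / 0.67² = 0.2004 / 0.4489 ≈ 0.446 mm.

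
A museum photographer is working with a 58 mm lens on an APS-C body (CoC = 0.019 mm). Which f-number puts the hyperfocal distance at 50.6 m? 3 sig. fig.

f/3.50

Rearrange H = f²/(N·c) + f for N: N = f² / ((H − f)·c).
N = 58² / ((50600 − 58) × 0.019) = 3364 / 960.3 ≈ 3.50.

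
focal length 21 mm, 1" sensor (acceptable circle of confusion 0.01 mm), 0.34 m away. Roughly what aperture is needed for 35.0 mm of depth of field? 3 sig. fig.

Write h = H − f = f²/(N·c). The thin-lens limits are Dn = s·h/(h + (s−f)) and Df = s·h/(h − (s−f)), so DoF = Df − Dn = 2·s·(s−f)·h / (h² − (s−f)²).
That is a quadratic in h: DoF·h² − 2·s·(s−f)·h − DoF·(s−f)² = 0 ⇒ h = (s−f)·(s + √(s² + DoF²)) / DoF = 319 × (340 + √(340² + 35²)) / 35 = 319 × (340 + 341.797) / 35 ≈ 6214.1 mm.
Then N = f²/(c·h) = 21² / (0.01 × 6214.1) = 441 / 62.141 ≈ 7.10.

f/7.10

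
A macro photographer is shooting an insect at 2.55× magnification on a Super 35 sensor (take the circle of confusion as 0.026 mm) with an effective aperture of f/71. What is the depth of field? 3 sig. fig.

0.568 mm

At magnification m, DoF ≈ 2·N_eff·c/m² = 2 × 71 × 0.026 / 2.55² = 3.692 / 6.502 ≈ 0.568 mm.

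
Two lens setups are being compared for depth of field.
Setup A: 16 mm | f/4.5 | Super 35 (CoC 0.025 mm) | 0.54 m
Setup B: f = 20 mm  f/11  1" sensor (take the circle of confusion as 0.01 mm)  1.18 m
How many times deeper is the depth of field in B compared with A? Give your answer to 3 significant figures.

Setup A: H = 16²/(4.5×0.025) + 16 ≈ 2291.6 mm; DoF = Df − Dn = 701.55 − 438.93 ≈ 262.62 mm.
Setup B: H = 20²/(11×0.01) + 20 ≈ 3656.4 mm; DoF = Df − Dn = 1732.75 − 894.62 ≈ 838.13 mm.
Ratio = 838.13 / 262.62 ≈ 3.19.

3.19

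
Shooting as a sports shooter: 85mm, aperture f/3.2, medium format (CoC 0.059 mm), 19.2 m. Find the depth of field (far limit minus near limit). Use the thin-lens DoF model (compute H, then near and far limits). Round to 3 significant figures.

Hyperfocal distance H = f²/(N·c) + f = 85²/(3.2 × 0.059) + 85 = 7225/0.1888 + 85 ≈ 38353.0 mm ≈ 38.35 m.
Near limit Dn = s·(H − f)/(H + s − 2f) = 19200 × (38353.0 − 85) / (38353.0 + 19200 − 2 × 85) = 19200 × 38268.0 / 57383.0 ≈ 12804 mm.
Far limit Df = s·(H − f)/(H − s) = 19200 × (38353.0 − 85) / (38353.0 − 19200) = 19200 × 38268.0 / 19153.0 ≈ 38362 mm.
Depth of field = Df − Dn = 38362 − 12804 ≈ 25558 mm ≈ 25.6 m.

25.6 m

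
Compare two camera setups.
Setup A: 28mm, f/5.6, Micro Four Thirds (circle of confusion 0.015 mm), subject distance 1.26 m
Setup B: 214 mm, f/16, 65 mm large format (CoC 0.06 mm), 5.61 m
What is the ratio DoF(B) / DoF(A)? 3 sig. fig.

Setup A: H = 28²/(5.6×0.015) + 28 ≈ 9361.3 mm; DoF = Df − Dn = 1451.61 − 1113.07 ≈ 338.54 mm.
Setup B: H = 214²/(16×0.06) + 214 ≈ 47918.2 mm; DoF = Df − Dn = 6325.5 − 5039.9 ≈ 1285.6 mm.
Ratio = 1285.6 / 338.54 ≈ 3.80.

3.80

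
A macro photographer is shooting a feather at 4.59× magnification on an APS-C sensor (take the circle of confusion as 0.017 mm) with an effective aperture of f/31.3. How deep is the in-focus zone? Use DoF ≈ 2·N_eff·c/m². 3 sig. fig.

0.0505 mm

At magnification m, DoF ≈ 2·N_eff·c/m² = 2 × 31.3 × 0.017 / 4.59² = 1.064 / 21.07 ≈ 0.0505 mm.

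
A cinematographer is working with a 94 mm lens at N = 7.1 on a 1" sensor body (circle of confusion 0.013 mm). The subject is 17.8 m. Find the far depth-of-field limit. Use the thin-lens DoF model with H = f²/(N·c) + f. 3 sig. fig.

Hyperfocal distance H = f²/(N·c) + f = 94²/(7.1 × 0.013) + 94 = 8836/0.0923 + 94 ≈ 95825.3 mm ≈ 95.83 m.
Far limit Df = s·(H − f)/(H − s) = 17800 × (95825.3 − 94) / (95825.3 − 17800) = 17800 × 95731.3 / 78025.3 ≈ 21839 mm ≈ 21.8 m.

21.8 m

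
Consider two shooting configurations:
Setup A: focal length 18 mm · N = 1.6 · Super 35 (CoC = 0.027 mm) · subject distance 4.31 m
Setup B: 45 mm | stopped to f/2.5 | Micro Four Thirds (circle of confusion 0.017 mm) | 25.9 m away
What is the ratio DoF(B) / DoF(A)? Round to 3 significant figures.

Setup A: H = 18²/(1.6×0.027) + 18 ≈ 7518.0 mm; DoF = Df − Dn = 10076.4 − 2741.3 ≈ 7335.1 mm.
Setup B: H = 45²/(2.5×0.017) + 45 ≈ 47692.1 mm; DoF = Df − Dn = 56629 − 16789 ≈ 39840 mm.
Ratio = 39840 / 7335.1 ≈ 5.43.

5.43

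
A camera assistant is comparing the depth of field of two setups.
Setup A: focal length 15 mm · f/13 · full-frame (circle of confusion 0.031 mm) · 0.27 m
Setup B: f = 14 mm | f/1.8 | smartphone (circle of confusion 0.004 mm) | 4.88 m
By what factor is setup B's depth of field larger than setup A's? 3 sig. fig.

Setup A: H = 15²/(13×0.031) + 15 ≈ 573.3 mm; DoF = Df − Dn = 496.99 − 185.35 ≈ 311.64 mm.
Setup B: H = 14²/(1.8×0.004) + 14 ≈ 27236.2 mm; DoF = Df − Dn = 5942.2 − 4140.0 ≈ 1802.2 mm.
Ratio = 1802.2 / 311.64 ≈ 5.78.

5.78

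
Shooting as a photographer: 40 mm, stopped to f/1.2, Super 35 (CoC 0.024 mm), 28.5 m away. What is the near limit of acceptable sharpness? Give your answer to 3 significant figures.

18.8 m

Hyperfocal distance H = f²/(N·c) + f = 40²/(1.2 × 0.024) + 40 = 1600/0.0288 + 40 ≈ 55595.6 mm ≈ 55.60 m.
Near limit Dn = s·(H − f)/(H + s − 2f) = 28500 × (55595.6 − 40) / (55595.6 + 28500 − 2 × 40) = 28500 × 55555.6 / 84015.6 ≈ 18846 mm ≈ 18.8 m.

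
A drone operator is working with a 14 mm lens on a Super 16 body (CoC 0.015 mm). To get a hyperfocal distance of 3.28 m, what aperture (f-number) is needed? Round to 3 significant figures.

f/4

Rearrange H = f²/(N·c) + f for N: N = f² / ((H − f)·c).
N = 14² / ((3280 − 14) × 0.015) = 196 / 48.99 ≈ 4.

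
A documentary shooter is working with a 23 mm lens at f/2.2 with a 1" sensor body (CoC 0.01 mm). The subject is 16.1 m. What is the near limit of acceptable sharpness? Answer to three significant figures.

Hyperfocal distance H = f²/(N·c) + f = 23²/(2.2 × 0.01) + 23 = 529/0.022 + 23 ≈ 24068.5 mm ≈ 24.07 m.
Near limit Dn = s·(H − f)/(H + s − 2f) = 16100 × (24068.5 − 23) / (24068.5 + 16100 − 2 × 23) = 16100 × 24045.5 / 40122.5 ≈ 9648.8 mm ≈ 9.65 m.

9.65 m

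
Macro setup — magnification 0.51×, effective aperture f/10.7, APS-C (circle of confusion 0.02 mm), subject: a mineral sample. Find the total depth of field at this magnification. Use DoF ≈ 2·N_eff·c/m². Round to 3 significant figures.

At magnification m, DoF ≈ 2·N_eff·c/m² = 2 × 10.7 × 0.02 / 0.51² = 0.428 / 0.2601 ≈ 1.65 mm.

1.65 mm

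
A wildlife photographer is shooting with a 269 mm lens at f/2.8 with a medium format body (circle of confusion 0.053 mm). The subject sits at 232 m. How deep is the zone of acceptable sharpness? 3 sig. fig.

Hyperfocal distance H = f²/(N·c) + f = 269²/(2.8 × 0.053) + 269 = 72361/0.1484 + 269 ≈ 487876.8 mm ≈ 487.9 m.
Near limit Dn = s·(H − f)/(H + s − 2f) = 232000 × (487876.8 − 269) / (487876.8 + 232000 − 2 × 269) = 232000 × 487607.8 / 719338.8 ≈ 157262 mm.
Far limit Df = s·(H − f)/(H − s) = 232000 × (487876.8 − 269) / (487876.8 − 232000) = 232000 × 487607.8 / 255876.8 ≈ 442107 mm.
Depth of field = Df − Dn = 442107 − 157262 ≈ 284845 mm ≈ 285 m.

285 m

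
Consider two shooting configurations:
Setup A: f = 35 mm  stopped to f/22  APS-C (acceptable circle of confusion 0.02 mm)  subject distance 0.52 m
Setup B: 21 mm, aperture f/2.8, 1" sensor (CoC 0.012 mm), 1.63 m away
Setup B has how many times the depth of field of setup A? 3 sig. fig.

2.17

Setup A: H = 35²/(22×0.02) + 35 ≈ 2819.1 mm; DoF = Df − Dn = 629.70 − 442.85 ≈ 186.85 mm.
Setup B: H = 21²/(2.8×0.012) + 21 ≈ 13146.0 mm; DoF = Df − Dn = 1857.74 − 1452.00 ≈ 405.74 mm.
Ratio = 405.74 / 186.85 ≈ 2.17.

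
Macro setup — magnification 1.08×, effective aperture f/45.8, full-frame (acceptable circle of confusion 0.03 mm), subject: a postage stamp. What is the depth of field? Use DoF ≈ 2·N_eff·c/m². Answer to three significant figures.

At magnification m, DoF ≈ 2·N_eff·c/m² = 2 × 45.8 × 0.03 / 1.08² = 2.748 / 1.166 ≈ 2.36 mm.

2.36 mm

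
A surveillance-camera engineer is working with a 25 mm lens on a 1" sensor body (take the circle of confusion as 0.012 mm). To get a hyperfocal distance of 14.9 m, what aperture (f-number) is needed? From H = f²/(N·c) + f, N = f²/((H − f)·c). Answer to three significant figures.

Rearrange H = f²/(N·c) + f for N: N = f² / ((H − f)·c).
N = 25² / ((14900 − 25) × 0.012) = 625 / 178.5 ≈ 3.50.

f/3.50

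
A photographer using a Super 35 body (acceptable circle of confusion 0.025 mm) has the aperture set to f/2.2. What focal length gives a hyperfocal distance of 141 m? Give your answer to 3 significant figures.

From H = f²/(N·c) + f, with f ≪ H: f ≈ √(H·N·c) = √(141000 × 2.2 × 0.025) = √7755.0 ≈ 88.06 mm.
Exact: f² + N·c·f − N·c·H = 0 ⇒ f = (−N·c + √((N·c)² + 4·N·c·H))/2 = (−0.055 + √31020)/2 ≈ 88.035 mm ≈ 88.0 mm.

88.0 mm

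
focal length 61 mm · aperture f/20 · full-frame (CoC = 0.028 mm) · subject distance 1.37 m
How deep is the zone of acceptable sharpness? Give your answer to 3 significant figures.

Hyperfocal distance H = f²/(N·c) + f = 61²/(20 × 0.028) + 61 = 3721/0.56 + 61 ≈ 6705.6 mm ≈ 6.706 m.
Near limit Dn = s·(H − f)/(H + s − 2f) = 1370 × (6705.6 − 61) / (6705.6 + 1370 − 2 × 61) = 1370 × 6644.6 / 7953.6 ≈ 1144.53 mm.
Far limit Df = s·(H − f)/(H − s) = 1370 × (6705.6 − 61) / (6705.6 − 1370) = 1370 × 6644.6 / 5335.6 ≈ 1706.10 mm.
Depth of field = Df − Dn = 1706.10 − 1144.53 ≈ 561.57 mm ≈ 0.562 m.

0.562 m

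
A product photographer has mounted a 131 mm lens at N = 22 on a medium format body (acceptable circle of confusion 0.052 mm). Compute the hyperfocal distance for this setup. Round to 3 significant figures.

Hyperfocal distance H = f²/(N·c) + f = 131²/(22 × 0.052) + 131 = 17161/1.144 + 131 ≈ 15131.9 mm ≈ 15.1 m.

15.1 m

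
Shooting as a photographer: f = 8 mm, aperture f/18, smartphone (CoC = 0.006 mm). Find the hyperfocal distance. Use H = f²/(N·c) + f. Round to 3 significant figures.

Hyperfocal distance H = f²/(N·c) + f = 8²/(18 × 0.006) + 8 = 64/0.108 + 8 ≈ 600.6 mm ≈ 0.601 m.

0.601 m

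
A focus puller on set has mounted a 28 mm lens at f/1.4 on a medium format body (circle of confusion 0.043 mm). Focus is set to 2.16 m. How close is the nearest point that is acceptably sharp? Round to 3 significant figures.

Hyperfocal distance H = f²/(N·c) + f = 28²/(1.4 × 0.043) + 28 = 784/0.0602 + 28 ≈ 13051.3 mm ≈ 13.05 m.
Near limit Dn = s·(H − f)/(H + s − 2f) = 2160 × (13051.3 − 28) / (13051.3 + 2160 − 2 × 28) = 2160 × 13023.3 / 15155.3 ≈ 1856.1 mm ≈ 1.86 m.

1.86 m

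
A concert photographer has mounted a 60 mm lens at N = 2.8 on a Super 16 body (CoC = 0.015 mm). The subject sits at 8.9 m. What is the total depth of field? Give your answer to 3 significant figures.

1.86 m

Hyperfocal distance H = f²/(N·c) + f = 60²/(2.8 × 0.015) + 60 = 3600/0.042 + 60 ≈ 85774.3 mm ≈ 85.77 m.
Near limit Dn = s·(H − f)/(H + s − 2f) = 8900 × (85774.3 − 60) / (85774.3 + 8900 − 2 × 60) = 8900 × 85714.3 / 94554.3 ≈ 8067.9 mm.
Far limit Df = s·(H − f)/(H − s) = 8900 × (85774.3 − 60) / (85774.3 − 8900) = 8900 × 85714.3 / 76874.3 ≈ 9923.4 mm.
Depth of field = Df − Dn = 9923.4 − 8067.9 ≈ 1855.5 mm ≈ 1.86 m.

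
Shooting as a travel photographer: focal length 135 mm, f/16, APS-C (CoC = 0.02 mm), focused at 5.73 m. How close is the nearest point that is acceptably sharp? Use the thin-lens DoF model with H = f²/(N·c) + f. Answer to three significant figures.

Hyperfocal distance H = f²/(N·c) + f = 135²/(16 × 0.02) + 135 = 18225/0.32 + 135 ≈ 57088.1 mm ≈ 57.09 m.
Near limit Dn = s·(H − f)/(H + s − 2f) = 5730 × (57088.1 − 135) / (57088.1 + 5730 − 2 × 135) = 5730 × 56953.1 / 62548.1 ≈ 5217.4 mm ≈ 5.22 m.

5.22 m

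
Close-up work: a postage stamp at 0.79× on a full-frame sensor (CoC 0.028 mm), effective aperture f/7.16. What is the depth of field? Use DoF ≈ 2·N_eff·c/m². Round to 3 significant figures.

0.642 mm

At magnification m, DoF ≈ 2·N_eff·c/m² = 2 × 7.16 × 0.028 / 0.79² = 0.401 / 0.6241 ≈ 0.642 mm.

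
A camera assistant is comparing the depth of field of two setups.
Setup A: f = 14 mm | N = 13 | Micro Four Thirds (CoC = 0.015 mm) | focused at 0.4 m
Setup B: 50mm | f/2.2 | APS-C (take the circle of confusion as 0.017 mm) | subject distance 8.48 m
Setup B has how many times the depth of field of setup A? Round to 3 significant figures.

Setup A: H = 14²/(13×0.015) + 14 ≈ 1019.1 mm; DoF = Df − Dn = 649.38 − 289.01 ≈ 360.37 mm.
Setup B: H = 50²/(2.2×0.017) + 50 ≈ 66894.9 mm; DoF = Df − Dn = 9703.8 − 7530.3 ≈ 2173.5 mm.
Ratio = 2173.5 / 360.37 ≈ 6.03.

6.03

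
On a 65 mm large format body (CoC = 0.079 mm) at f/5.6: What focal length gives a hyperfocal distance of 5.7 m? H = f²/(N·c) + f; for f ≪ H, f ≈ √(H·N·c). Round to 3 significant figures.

From H = f²/(N·c) + f, with f ≪ H: f ≈ √(H·N·c) = √(5700 × 5.6 × 0.079) = √2521.7 ≈ 50.22 mm.
Exact: f² + N·c·f − N·c·H = 0 ⇒ f = (−N·c + √((N·c)² + 4·N·c·H))/2 = (−0.4424 + √10087)/2 ≈ 49.996 mm ≈ 50.0 mm.

50.0 mm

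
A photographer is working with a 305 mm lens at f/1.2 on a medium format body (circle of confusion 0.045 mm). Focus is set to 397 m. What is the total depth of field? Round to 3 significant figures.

193 m

Hyperfocal distance H = f²/(N·c) + f = 305²/(1.2 × 0.045) + 305 = 93025/0.054 + 305 ≈ 1722990.2 mm ≈ 1723 m.
Near limit Dn = s·(H − f)/(H + s − 2f) = 397000 × (1722990.2 − 305) / (1722990.2 + 397000 − 2 × 305) = 397000 × 1722685.2 / 2119380.2 ≈ 322692 mm.
Far limit Df = s·(H − f)/(H − s) = 397000 × (1722990.2 − 305) / (1722990.2 − 397000) = 397000 × 1722685.2 / 1325990.2 ≈ 515770 mm.
Depth of field = Df − Dn = 515770 − 322692 ≈ 193078 mm ≈ 193 m.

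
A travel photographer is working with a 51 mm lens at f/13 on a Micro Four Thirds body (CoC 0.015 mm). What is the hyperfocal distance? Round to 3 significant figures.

13.4 m

Hyperfocal distance H = f²/(N·c) + f = 51²/(13 × 0.015) + 51 = 2601/0.195 + 51 ≈ 13389.5 mm ≈ 13.4 m.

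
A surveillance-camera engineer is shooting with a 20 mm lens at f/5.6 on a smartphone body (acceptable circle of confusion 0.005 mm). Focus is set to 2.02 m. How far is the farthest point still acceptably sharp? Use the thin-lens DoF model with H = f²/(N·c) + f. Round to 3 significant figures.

Hyperfocal distance H = f²/(N·c) + f = 20²/(5.6 × 0.005) + 20 = 400/0.028 + 20 ≈ 14305.7 mm ≈ 14.31 m.
Far limit Df = s·(H − f)/(H − s) = 2020 × (14305.7 − 20) / (14305.7 − 2020) = 2020 × 14285.7 / 12285.7 ≈ 2348.8 mm ≈ 2.35 m.

2.35 m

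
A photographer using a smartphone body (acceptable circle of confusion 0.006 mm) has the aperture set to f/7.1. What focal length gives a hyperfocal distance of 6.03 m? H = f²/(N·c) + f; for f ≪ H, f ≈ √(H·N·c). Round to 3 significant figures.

16.0 mm

From H = f²/(N·c) + f, with f ≪ H: f ≈ √(H·N·c) = √(6030 × 7.1 × 0.006) = √256.88 ≈ 16.03 mm.
The +f correction barely moves this — solving exactly, f² + N·c·f − N·c·H = 0 ⇒ f = (−N·c + √((N·c)² + 4·N·c·H))/2 = (−0.0426 + √1027.5)/2 ≈ 16.006 mm, so f ≈ 16.0 mm.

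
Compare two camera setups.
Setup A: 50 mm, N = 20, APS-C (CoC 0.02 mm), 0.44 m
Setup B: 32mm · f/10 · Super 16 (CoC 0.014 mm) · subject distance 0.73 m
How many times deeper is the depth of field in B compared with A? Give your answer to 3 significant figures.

Setup A: H = 50²/(20×0.02) + 50 ≈ 6300.0 mm; DoF = Df − Dn = 469.283 − 414.157 ≈ 55.126 mm.
Setup B: H = 32²/(10×0.014) + 32 ≈ 7346.3 mm; DoF = Df − Dn = 807.01 − 666.41 ≈ 140.60 mm.
Ratio = 140.60 / 55.126 ≈ 2.55.

2.55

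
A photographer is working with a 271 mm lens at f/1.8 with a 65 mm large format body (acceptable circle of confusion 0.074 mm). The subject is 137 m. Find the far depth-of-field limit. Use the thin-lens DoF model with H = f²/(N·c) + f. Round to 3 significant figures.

182 m

Hyperfocal distance H = f²/(N·c) + f = 271²/(1.8 × 0.074) + 271 = 73441/0.1332 + 271 ≈ 551629.9 mm ≈ 551.6 m.
Far limit Df = s·(H − f)/(H − s) = 137000 × (551629.9 − 271) / (551629.9 − 137000) = 137000 × 551358.9 / 414629.9 ≈ 182177 mm ≈ 182 m.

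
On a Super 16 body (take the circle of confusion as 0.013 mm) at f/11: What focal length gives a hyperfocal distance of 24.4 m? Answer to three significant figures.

From H = f²/(N·c) + f, with f ≪ H: f ≈ √(H·N·c) = √(24400 × 11 × 0.013) = √3489.2 ≈ 59.07 mm.
Exact: f² + N·c·f − N·c·H = 0 ⇒ f = (−N·c + √((N·c)² + 4·N·c·H))/2 = (−0.143 + √13957)/2 ≈ 58.998 mm ≈ 59.0 mm.

59.0 mm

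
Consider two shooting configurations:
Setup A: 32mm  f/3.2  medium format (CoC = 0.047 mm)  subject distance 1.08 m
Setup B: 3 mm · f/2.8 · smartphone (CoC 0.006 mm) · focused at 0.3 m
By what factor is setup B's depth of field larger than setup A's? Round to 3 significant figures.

Setup A: H = 32²/(3.2×0.047) + 32 ≈ 6840.5 mm; DoF = Df − Dn = 1276.48 − 935.94 ≈ 340.54 mm.
Setup B: H = 3²/(2.8×0.006) + 3 ≈ 538.7 mm; DoF = Df − Dn = 673.25 − 193.00 ≈ 480.25 mm.
Ratio = 480.25 / 340.54 ≈ 1.41.

1.41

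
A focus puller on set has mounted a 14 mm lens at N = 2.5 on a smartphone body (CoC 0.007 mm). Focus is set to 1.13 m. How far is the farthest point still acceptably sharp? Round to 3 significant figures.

1.26 m

Hyperfocal distance H = f²/(N·c) + f = 14²/(2.5 × 0.007) + 14 = 196/0.0175 + 14 ≈ 11214.0 mm ≈ 11.21 m.
Far limit Df = s·(H − f)/(H − s) = 1130 × (11214.0 − 14) / (11214.0 − 1130) = 1130 × 11200.0 / 10084.0 ≈ 1255.1 mm ≈ 1.26 m.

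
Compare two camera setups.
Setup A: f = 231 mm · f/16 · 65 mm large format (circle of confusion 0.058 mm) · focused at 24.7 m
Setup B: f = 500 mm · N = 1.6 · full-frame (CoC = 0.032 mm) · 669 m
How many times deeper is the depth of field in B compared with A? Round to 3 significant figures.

7.27

Setup A: H = 231²/(16×0.058) + 231 ≈ 57732.1 mm; DoF = Df − Dn = 42997 − 17327 ≈ 25670 mm.
Setup B: H = 500²/(1.6×0.032) + 500 ≈ 4883312.5 mm; DoF = Df − Dn = 775121 − 588438 ≈ 186683 mm.
Ratio = 186683 / 25670 ≈ 7.27.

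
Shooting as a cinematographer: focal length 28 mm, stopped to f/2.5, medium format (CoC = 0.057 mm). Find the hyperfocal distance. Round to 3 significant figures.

5.53 m

Hyperfocal distance H = f²/(N·c) + f = 28²/(2.5 × 0.057) + 28 = 784/0.1425 + 28 ≈ 5529.8 mm ≈ 5.53 m.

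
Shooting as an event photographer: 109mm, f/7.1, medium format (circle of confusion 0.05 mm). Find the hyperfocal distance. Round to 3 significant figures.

Hyperfocal distance H = f²/(N·c) + f = 109²/(7.1 × 0.05) + 109 = 11881/0.355 + 109 ≈ 33576.6 mm ≈ 33.6 m.

33.6 m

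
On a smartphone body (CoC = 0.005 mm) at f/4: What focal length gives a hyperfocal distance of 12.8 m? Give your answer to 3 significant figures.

16.0 mm

From H = f²/(N·c) + f, with f ≪ H: f ≈ √(H·N·c) = √(12800 × 4 × 0.005) = √256.00 ≈ 16.00 mm.
The +f correction barely moves this — solving exactly, f² + N·c·f − N·c·H = 0 ⇒ f = (−N·c + √((N·c)² + 4·N·c·H))/2 = (−0.02 + √1024.0)/2 ≈ 15.990 mm, so f ≈ 16.0 mm.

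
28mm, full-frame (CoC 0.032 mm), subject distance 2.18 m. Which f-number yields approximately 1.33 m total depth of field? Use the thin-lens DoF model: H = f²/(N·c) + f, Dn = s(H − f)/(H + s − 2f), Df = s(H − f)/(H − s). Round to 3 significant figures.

f/3.20

Write h = H − f = f²/(N·c). The thin-lens limits are Dn = s·h/(h + (s−f)) and Df = s·h/(h − (s−f)), so DoF = Df − Dn = 2·s·(s−f)·h / (h² − (s−f)²).
That is a quadratic in h: DoF·h² − 2·s·(s−f)·h − DoF·(s−f)² = 0 ⇒ h = (s−f)·(s + √(s² + DoF²)) / DoF = 2152 × (2180 + √(2180² + 1330²)) / 1330 = 2152 × (2180 + 2553.68) / 1330 ≈ 7659.3 mm.
Then N = f²/(c·h) = 28² / (0.032 × 7659.3) = 784 / 245.10 ≈ 3.20.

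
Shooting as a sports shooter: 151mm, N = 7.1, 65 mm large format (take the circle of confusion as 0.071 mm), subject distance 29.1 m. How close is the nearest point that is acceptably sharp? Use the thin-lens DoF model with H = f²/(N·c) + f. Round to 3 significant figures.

17.7 m

Hyperfocal distance H = f²/(N·c) + f = 151²/(7.1 × 0.071) + 151 = 22801/0.5041 + 151 ≈ 45382.1 mm ≈ 45.38 m.
Near limit Dn = s·(H − f)/(H + s − 2f) = 29100 × (45382.1 − 151) / (45382.1 + 29100 − 2 × 151) = 29100 × 45231.1 / 74180.1 ≈ 17744 mm ≈ 17.7 m.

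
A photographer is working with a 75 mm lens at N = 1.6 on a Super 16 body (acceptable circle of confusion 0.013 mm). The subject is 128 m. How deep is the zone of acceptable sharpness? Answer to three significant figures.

156 m

Hyperfocal distance H = f²/(N·c) + f = 75²/(1.6 × 0.013) + 75 = 5625/0.0208 + 75 ≈ 270507.7 mm ≈ 270.5 m.
Near limit Dn = s·(H − f)/(H + s − 2f) = 128000 × (270507.7 − 75) / (270507.7 + 128000 − 2 × 75) = 128000 × 270432.7 / 398357.7 ≈ 86895 mm.
Far limit Df = s·(H − f)/(H − s) = 128000 × (270507.7 − 75) / (270507.7 − 128000) = 128000 × 270432.7 / 142507.7 ≈ 242902 mm.
Depth of field = Df − Dn = 242902 − 86895 ≈ 156007 mm ≈ 156 m.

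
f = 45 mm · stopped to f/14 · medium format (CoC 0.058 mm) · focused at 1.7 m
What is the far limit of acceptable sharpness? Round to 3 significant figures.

5.05 m

Hyperfocal distance H = f²/(N·c) + f = 45²/(14 × 0.058) + 45 = 2025/0.812 + 45 ≈ 2538.8 mm ≈ 2.539 m.
Far limit Df = s·(H − f)/(H − s) = 1700 × (2538.8 − 45) / (2538.8 − 1700) = 1700 × 2493.8 / 838.8 ≈ 5054.0 mm ≈ 5.05 m.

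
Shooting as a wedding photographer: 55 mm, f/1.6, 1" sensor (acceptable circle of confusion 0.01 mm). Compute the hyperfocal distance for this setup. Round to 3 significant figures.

Hyperfocal distance H = f²/(N·c) + f = 55²/(1.6 × 0.01) + 55 = 3025/0.016 + 55 ≈ 189117.5 mm ≈ 189 m.

189 m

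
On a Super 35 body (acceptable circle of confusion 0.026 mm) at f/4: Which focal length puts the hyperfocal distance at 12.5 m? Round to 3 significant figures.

36.0 mm

From H = f²/(N·c) + f, with f ≪ H: f ≈ √(H·N·c) = √(12500 × 4 × 0.026) = √1300.0 ≈ 36.06 mm.
Exact: f² + N·c·f − N·c·H = 0 ⇒ f = (−N·c + √((N·c)² + 4·N·c·H))/2 = (−0.104 + √5200.0)/2 ≈ 36.004 mm ≈ 36.0 mm.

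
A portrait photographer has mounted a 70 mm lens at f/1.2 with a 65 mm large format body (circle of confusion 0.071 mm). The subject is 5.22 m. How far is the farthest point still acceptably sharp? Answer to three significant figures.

5.73 m

Hyperfocal distance H = f²/(N·c) + f = 70²/(1.2 × 0.071) + 70 = 4900/0.0852 + 70 ≈ 57581.7 mm ≈ 57.58 m.
Far limit Df = s·(H − f)/(H − s) = 5220 × (57581.7 − 70) / (57581.7 − 5220) = 5220 × 57511.7 / 52361.7 ≈ 5733.4 mm ≈ 5.73 m.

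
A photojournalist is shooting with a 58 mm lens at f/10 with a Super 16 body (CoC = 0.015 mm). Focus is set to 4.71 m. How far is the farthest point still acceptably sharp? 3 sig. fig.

Hyperfocal distance H = f²/(N·c) + f = 58²/(10 × 0.015) + 58 = 3364/0.15 + 58 ≈ 22484.7 mm ≈ 22.48 m.
Far limit Df = s·(H − f)/(H − s) = 4710 × (22484.7 − 58) / (22484.7 − 4710) = 4710 × 22426.7 / 17774.7 ≈ 5942.7 mm ≈ 5.94 m.

5.94 m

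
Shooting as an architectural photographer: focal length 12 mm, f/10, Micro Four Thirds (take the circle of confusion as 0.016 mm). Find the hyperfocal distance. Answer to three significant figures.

Hyperfocal distance H = f²/(N·c) + f = 12²/(10 × 0.016) + 12 = 144/0.16 + 12 ≈ 912.0 mm ≈ 0.912 m.

0.912 m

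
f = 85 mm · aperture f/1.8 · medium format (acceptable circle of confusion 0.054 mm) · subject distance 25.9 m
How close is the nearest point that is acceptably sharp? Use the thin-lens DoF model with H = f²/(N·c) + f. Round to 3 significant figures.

19.2 m

Hyperfocal distance H = f²/(N·c) + f = 85²/(1.8 × 0.054) + 85 = 7225/0.0972 + 85 ≈ 74416.3 mm ≈ 74.42 m.
Near limit Dn = s·(H − f)/(H + s − 2f) = 25900 × (74416.3 − 85) / (74416.3 + 25900 − 2 × 85) = 25900 × 74331.3 / 100146.3 ≈ 19224 mm ≈ 19.2 m.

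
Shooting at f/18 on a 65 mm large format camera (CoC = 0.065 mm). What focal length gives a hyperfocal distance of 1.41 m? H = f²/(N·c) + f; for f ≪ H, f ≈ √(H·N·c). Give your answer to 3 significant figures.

40.0 mm

From H = f²/(N·c) + f, with f ≪ H: f ≈ √(H·N·c) = √(1410 × 18 × 0.065) = √1649.7 ≈ 40.62 mm.
Exact: f² + N·c·f − N·c·H = 0 ⇒ f = (−N·c + √((N·c)² + 4·N·c·H))/2 = (−1.17 + √6600.2)/2 ≈ 40.036 mm ≈ 40.0 mm.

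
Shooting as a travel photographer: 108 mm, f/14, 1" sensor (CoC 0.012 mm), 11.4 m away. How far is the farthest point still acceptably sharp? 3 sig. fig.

Hyperfocal distance H = f²/(N·c) + f = 108²/(14 × 0.012) + 108 = 11664/0.168 + 108 ≈ 69536.6 mm ≈ 69.54 m.
Far limit Df = s·(H − f)/(H − s) = 11400 × (69536.6 − 108) / (69536.6 − 11400) = 11400 × 69428.6 / 58136.6 ≈ 13614 mm ≈ 13.6 m.

13.6 m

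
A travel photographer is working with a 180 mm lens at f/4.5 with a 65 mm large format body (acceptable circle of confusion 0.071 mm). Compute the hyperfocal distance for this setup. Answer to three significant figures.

102 m

Hyperfocal distance H = f²/(N·c) + f = 180²/(4.5 × 0.071) + 180 = 32400/0.3195 + 180 ≈ 101588.5 mm ≈ 102 m.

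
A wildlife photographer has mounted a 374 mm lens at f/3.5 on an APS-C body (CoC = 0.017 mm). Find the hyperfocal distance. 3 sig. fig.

2350 m

Hyperfocal distance H = f²/(N·c) + f = 374²/(3.5 × 0.017) + 374 = 139876/0.0595 + 374 ≈ 2351231.1 mm ≈ 2350 m.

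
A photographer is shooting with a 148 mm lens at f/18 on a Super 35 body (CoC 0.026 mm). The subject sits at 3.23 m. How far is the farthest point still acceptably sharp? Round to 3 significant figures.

3.46 m

Hyperfocal distance H = f²/(N·c) + f = 148²/(18 × 0.026) + 148 = 21904/0.468 + 148 ≈ 46951.4 mm ≈ 46.95 m.
Far limit Df = s·(H − f)/(H − s) = 3230 × (46951.4 − 148) / (46951.4 − 3230) = 3230 × 46803.4 / 43721.4 ≈ 3457.7 mm ≈ 3.46 m.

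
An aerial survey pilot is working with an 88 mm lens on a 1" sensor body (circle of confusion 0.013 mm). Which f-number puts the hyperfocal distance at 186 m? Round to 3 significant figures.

f/3.20

Rearrange H = f²/(N·c) + f for N: N = f² / ((H − f)·c).
N = 88² / ((186000 − 88) × 0.013) = 7744 / 2417 ≈ 3.20.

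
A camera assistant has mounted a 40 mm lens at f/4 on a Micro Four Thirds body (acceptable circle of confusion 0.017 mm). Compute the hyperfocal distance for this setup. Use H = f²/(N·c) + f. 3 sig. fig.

23.6 m

Hyperfocal distance H = f²/(N·c) + f = 40²/(4 × 0.017) + 40 = 1600/0.068 + 40 ≈ 23569.4 mm ≈ 23.6 m.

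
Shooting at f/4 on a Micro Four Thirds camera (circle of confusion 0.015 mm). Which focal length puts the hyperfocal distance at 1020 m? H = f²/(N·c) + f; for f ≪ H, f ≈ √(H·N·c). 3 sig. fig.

247 mm

From H = f²/(N·c) + f, with f ≪ H: f ≈ √(H·N·c) = √(1020000 × 4 × 0.015) = √61200 ≈ 247.4 mm.
The +f correction barely moves this — solving exactly, f² + N·c·f − N·c·H = 0 ⇒ f = (−N·c + √((N·c)² + 4·N·c·H))/2 = (−0.06 + √244800)/2 ≈ 247.36 mm, so f ≈ 247 mm.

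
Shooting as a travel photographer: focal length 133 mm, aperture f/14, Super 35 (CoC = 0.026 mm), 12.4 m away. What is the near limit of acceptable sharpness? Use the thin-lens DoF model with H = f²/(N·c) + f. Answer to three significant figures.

Hyperfocal distance H = f²/(N·c) + f = 133²/(14 × 0.026) + 133 = 17689/0.364 + 133 ≈ 48729.2 mm ≈ 48.73 m.
Near limit Dn = s·(H − f)/(H + s − 2f) = 12400 × (48729.2 − 133) / (48729.2 + 12400 − 2 × 133) = 12400 × 48596.2 / 60863.2 ≈ 9900.8 mm ≈ 9.90 m.

9.90 m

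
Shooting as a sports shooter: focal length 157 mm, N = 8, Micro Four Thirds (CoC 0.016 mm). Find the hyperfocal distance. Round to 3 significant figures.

193 m

Hyperfocal distance H = f²/(N·c) + f = 157²/(8 × 0.016) + 157 = 24649/0.128 + 157 ≈ 192727.3 mm ≈ 193 m.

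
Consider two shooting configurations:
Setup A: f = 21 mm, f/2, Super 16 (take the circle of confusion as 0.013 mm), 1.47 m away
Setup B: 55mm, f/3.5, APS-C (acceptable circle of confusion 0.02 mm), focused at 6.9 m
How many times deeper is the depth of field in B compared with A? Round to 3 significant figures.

8.86

Setup A: H = 21²/(2×0.013) + 21 ≈ 16982.5 mm; DoF = Df − Dn = 1607.31 − 1354.30 ≈ 253.01 mm.
Setup B: H = 55²/(3.5×0.02) + 55 ≈ 43269.3 mm; DoF = Df − Dn = 8198.6 − 5956.5 ≈ 2242.1 mm.
Ratio = 2242.1 / 253.01 ≈ 8.86.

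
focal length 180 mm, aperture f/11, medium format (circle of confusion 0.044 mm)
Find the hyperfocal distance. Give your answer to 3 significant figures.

Hyperfocal distance H = f²/(N·c) + f = 180²/(11 × 0.044) + 180 = 32400/0.484 + 180 ≈ 67122.1 mm ≈ 67.1 m.

67.1 m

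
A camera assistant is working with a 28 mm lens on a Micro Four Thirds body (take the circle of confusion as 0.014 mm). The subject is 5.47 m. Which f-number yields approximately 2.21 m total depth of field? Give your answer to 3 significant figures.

f/2.00

Write h = H − f = f²/(N·c). The thin-lens limits are Dn = s·h/(h + (s−f)) and Df = s·h/(h − (s−f)), so DoF = Df − Dn = 2·s·(s−f)·h / (h² − (s−f)²).
That is a quadratic in h: DoF·h² − 2·s·(s−f)·h − DoF·(s−f)² = 0 ⇒ h = (s−f)·(s + √(s² + DoF²)) / DoF = 5442 × (5470 + √(5470² + 2210²)) / 2210 = 5442 × (5470 + 5899.58) / 2210 ≈ 27997 mm.
Then N = f²/(c·h) = 28² / (0.014 × 27997) = 784 / 391.96 ≈ 2.00.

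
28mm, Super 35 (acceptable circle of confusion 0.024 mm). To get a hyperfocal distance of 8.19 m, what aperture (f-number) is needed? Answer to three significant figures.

f/4

Rearrange H = f²/(N·c) + f for N: N = f² / ((H − f)·c).
N = 28² / ((8190 − 28) × 0.024) = 784 / 195.9 ≈ 4.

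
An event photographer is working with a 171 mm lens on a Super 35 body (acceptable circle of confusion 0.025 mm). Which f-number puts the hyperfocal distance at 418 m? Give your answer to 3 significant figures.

f/2.80

Rearrange H = f²/(N·c) + f for N: N = f² / ((H − f)·c).
N = 171² / ((418000 − 171) × 0.025) = 29241 / 10446 ≈ 2.80.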